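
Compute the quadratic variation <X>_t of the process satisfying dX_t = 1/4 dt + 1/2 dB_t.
<X>_t = t/4

For an Itô process dX_t = a(t) dt + b(t) dB_t, the quadratic variation is <X>_t = int_0^t b(s)^2 ds (the drift term does not contribute). Here b(s) = 1/2, so
  b(s)^2 = 1/4.
Integrating from 0 to t:
  <X>_t = int_0^t (1/4) ds = t/4.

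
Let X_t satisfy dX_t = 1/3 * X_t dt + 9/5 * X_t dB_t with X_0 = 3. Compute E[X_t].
E[X_t] = 3*exp(t/3)

For GBM dX = mu X dt + sigma X dB with X_0 = x_0, apply Itô to Y = log X: dY = (mu - sigma^2/2) dt + sigma dB, so Y_t = log(x_0) + (mu - sigma^2/2) t + sigma B_t and hence X_t = x_0 * exp((mu - sigma^2/2) t + sigma B_t).
With mu = 1/3, sigma = 9/5, x_0 = 3, this gives:
  X_t = 3 * exp((-193/150) * t + (9/5) * B_t).
Since sigma*B_t ~ Normal(0, sigma^2 t), E[exp(sigma*B_t)] = exp(sigma^2 t / 2); so E[X_t] = x_0 * exp((mu - sigma^2/2) t) * exp(sigma^2 t / 2) = x_0 * exp(mu t) = 3*exp(t/3).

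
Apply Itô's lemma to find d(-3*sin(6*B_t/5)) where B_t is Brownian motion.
d(-3*sin(6*B_t/5)) = (54*sin(6*B_t/5)/25) dt + (-18*cos(6*B_t/5)/5) dB_t

Itô's formula for f(B_t) gives d f(B_t) = f'(B_t) dB_t + (1/2) f''(B_t) dt. Compute derivatives of f(x) = -3*sin(6*x/5):
  f'(x)  = -18*cos(6*x/5)/5
  f''(x) = 108*sin(6*x/5)/25
Substitute x = B_t and multiply the f'' term by 1/2:
  drift     = (1/2) * (108*sin(6*x/5)/25) evaluated at B_t = 54*sin(6*B_t/5)/25
  diffusion = (-18*cos(6*x/5)/5) evaluated at B_t = -18*cos(6*B_t/5)/5
Therefore d(-3*sin(6*B_t/5)) = (54*sin(6*B_t/5)/25) dt + (-18*cos(6*B_t/5)/5) dB_t.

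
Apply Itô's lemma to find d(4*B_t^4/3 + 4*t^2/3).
d(4*B_t^4/3 + 4*t^2/3) = (8*B_t^2 + 8*t/3) dt + (16*B_t^3/3) dB_t

Itô's formula for f(t, x): d f(t, B_t) = (f_t + (1/2) f_xx) dt + f_x dB_t. Compute partials of f(t, x) = 4*t^2/3 + 4*x^4/3:
  f_t(t,x)  = 8*t/3
  f_x(t,x)  = 16*x^3/3
  f_xx(t,x) = 16*x^2
Assemble drift = f_t + (1/2) f_xx = 8*t/3 + 8*x^2 and diffusion = f_x = 16*x^3/3. Substituting x = B_t:
  d(4*B_t^4/3 + 4*t^2/3) = (8*B_t^2 + 8*t/3) dt + (16*B_t^3/3) dB_t.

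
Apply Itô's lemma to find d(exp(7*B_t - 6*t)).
d(exp(7*B_t - 6*t)) = (37*exp(7*B_t - 6*t)/2) dt + (7*exp(7*B_t - 6*t)) dB_t

Itô's formula for f(t, x): d f(t, B_t) = (f_t + (1/2) f_xx) dt + f_x dB_t. Compute partials of f(t, x) = exp(-6*t + 7*x):
  f_t(t,x)  = -6*exp(-6*t + 7*x)
  f_x(t,x)  = 7*exp(-6*t + 7*x)
  f_xx(t,x) = 49*exp(-6*t + 7*x)
Assemble drift = f_t + (1/2) f_xx = 37*exp(-6*t + 7*x)/2 and diffusion = f_x = 7*exp(-6*t + 7*x). Substituting x = B_t:
  d(exp(7*B_t - 6*t)) = (37*exp(7*B_t - 6*t)/2) dt + (7*exp(7*B_t - 6*t)) dB_t.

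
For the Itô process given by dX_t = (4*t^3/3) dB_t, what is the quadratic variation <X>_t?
<X>_t = 16*t^7/63

For an Itô process dX_t = a(t) dt + b(t) dB_t, the quadratic variation is <X>_t = int_0^t b(s)^2 ds (the drift term does not contribute). Here b(s) = 4*s^3/3, so
  b(s)^2 = 16*s^6/9.
Integrating from 0 to t:
  <X>_t = int_0^t (16*s^6/9) ds = 16*t^7/63.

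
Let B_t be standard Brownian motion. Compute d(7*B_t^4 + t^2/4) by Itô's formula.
d(7*B_t^4 + t^2/4) = (42*B_t^2 + t/2) dt + (28*B_t^3) dB_t

Itô's formula for f(t, x): d f(t, B_t) = (f_t + (1/2) f_xx) dt + f_x dB_t. Compute partials of f(t, x) = t^2/4 + 7*x^4:
  f_t(t,x)  = t/2
  f_x(t,x)  = 28*x^3
  f_xx(t,x) = 84*x^2
Assemble drift = f_t + (1/2) f_xx = t/2 + 42*x^2 and diffusion = f_x = 28*x^3. Substituting x = B_t:
  d(7*B_t^4 + t^2/4) = (42*B_t^2 + t/2) dt + (28*B_t^3) dB_t.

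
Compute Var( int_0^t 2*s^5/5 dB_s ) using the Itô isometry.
Var = 4*t^11/275

The Itô integral of a deterministic integrand f(s) has mean 0 because each increment f(s) * (B_{s+ds} - B_s) has mean 0. By the Itô isometry:
  Var( int_0^t f(s) dB_s ) = E[ (int_0^t f(s) dB_s)^2 ] = int_0^t f(s)^2 ds.
Here f(s) = 2*s^5/5, so f(s)^2 = 4*s^10/25. Integrate:
  int_0^t (4*s^10/25) ds = 4*t^11/275.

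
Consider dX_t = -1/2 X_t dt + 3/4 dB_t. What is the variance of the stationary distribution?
lim Var(X_t) = 9/16

The OU SDE dX = -theta X dt + sigma dB admits the integrating factor exp(theta t): d(exp(theta t) X_t) = sigma exp(theta t) dB_t. Integrating from 0 to t gives X_t = x_0 * exp(-theta t) + sigma * int_0^t exp(-theta (t-s)) dB_s for any initial x_0. The Itô integral has variance (by the Itô isometry) sigma^2 * int_0^t exp(-2 theta (t - s)) ds = sigma^2 * (1 - exp(-2 theta t)) / (2 theta), independent of x_0.
With theta = 1/2, sigma = 3/4:
  Var(X_t) = (3/4)^2 * (1 - exp(-2*1/2 t)) / (2 * 1/2) = 9/16 - 9*exp(-t)/16.
As t -> infinity, exp(-2*1/2 t) -> 0, so the stationary variance is sigma^2 / (2 theta) = 9/16.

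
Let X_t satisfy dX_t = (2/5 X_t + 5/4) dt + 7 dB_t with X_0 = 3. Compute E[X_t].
E[X_t] = 49*exp(2*t/5)/8 - 25/8

Taking expectations and using E[dB_t] = 0, the mean m(t) = E[X_t] satisfies the ODE m'(t) = a m(t) + b with m(0) = x_0. With a = 2/5, b = 5/4, x_0 = 3, the solution is
  m(t) = x_0 * exp(a t) + (b/a) * (exp(a t) - 1)
       = 3 * exp((2/5) t) + ((5/4)/(2/5)) * (exp((2/5) t) - 1)
       = 49*exp(2*t/5)/8 - 25/8.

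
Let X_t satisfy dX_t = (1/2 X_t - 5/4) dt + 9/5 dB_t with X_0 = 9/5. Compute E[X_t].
E[X_t] = 5/2 - 7*exp(t/2)/10

Taking expectations and using E[dB_t] = 0, the mean m(t) = E[X_t] satisfies the ODE m'(t) = a m(t) + b with m(0) = x_0. With a = 1/2, b = -5/4, x_0 = 9/5, the solution is
  m(t) = x_0 * exp(a t) + (b/a) * (exp(a t) - 1)
       = (9/5) * exp((1/2) t) + ((-5/4)/(1/2)) * (exp((1/2) t) - 1)
       = 5/2 - 7*exp(t/2)/10.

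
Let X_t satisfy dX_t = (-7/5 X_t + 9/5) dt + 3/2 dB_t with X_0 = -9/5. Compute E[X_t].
E[X_t] = 9/7 - 108*exp(-7*t/5)/35

Taking expectations and using E[dB_t] = 0, the mean m(t) = E[X_t] satisfies the ODE m'(t) = a m(t) + b with m(0) = x_0. With a = -7/5, b = 9/5, x_0 = -9/5, the solution is
  m(t) = x_0 * exp(a t) + (b/a) * (exp(a t) - 1)
       = (-9/5) * exp((-7/5) t) + ((9/5)/(-7/5)) * (exp((-7/5) t) - 1)
       = 9/7 - 108*exp(-7*t/5)/35.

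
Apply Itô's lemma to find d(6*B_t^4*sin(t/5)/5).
d(6*B_t^4*sin(t/5)/5) = (6*B_t^2*(B_t^2*cos(t/5) + 30*sin(t/5))/25) dt + (24*B_t^3*sin(t/5)/5) dB_t

Itô's formula for f(t, x): d f(t, B_t) = (f_t + (1/2) f_xx) dt + f_x dB_t. Compute partials of f(t, x) = 6*x^4*sin(t/5)/5:
  f_t(t,x)  = 6*x^4*cos(t/5)/25
  f_x(t,x)  = 24*x^3*sin(t/5)/5
  f_xx(t,x) = 72*x^2*sin(t/5)/5
Assemble drift = f_t + (1/2) f_xx = 6*x^2*(x^2*cos(t/5) + 30*sin(t/5))/25 and diffusion = f_x = 24*x^3*sin(t/5)/5. Substituting x = B_t:
  d(6*B_t^4*sin(t/5)/5) = (6*B_t^2*(B_t^2*cos(t/5) + 30*sin(t/5))/25) dt + (24*B_t^3*sin(t/5)/5) dB_t.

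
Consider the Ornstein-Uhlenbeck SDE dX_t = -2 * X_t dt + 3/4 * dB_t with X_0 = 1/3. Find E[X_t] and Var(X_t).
E[X_t] = exp(-2*t)/3; Var(X_t) = 9/64 - 9*exp(-4*t)/64

The OU SDE dX = -theta X dt + sigma dB admits the integrating factor exp(theta t): d(exp(theta t) X_t) = sigma exp(theta t) dB_t. Integrating from 0 to t:
  X_t = x_0 * exp(-theta t) + sigma * int_0^t exp(-theta (t-s)) dB_s.
The Itô integral has mean 0 and (by the Itô isometry) variance sigma^2 * int_0^t exp(-2 theta (t - s)) ds = sigma^2 * (1 - exp(-2 theta t)) / (2 theta).
With theta = 2, sigma = 3/4, x_0 = 1/3:
  E[X_t] = 1/3 * exp(-2 t) = exp(-2*t)/3
  Var(X_t) = (3/4)^2 * (1 - exp(-2*2 t)) / (2 * 2) = 9/64 - 9*exp(-4*t)/64.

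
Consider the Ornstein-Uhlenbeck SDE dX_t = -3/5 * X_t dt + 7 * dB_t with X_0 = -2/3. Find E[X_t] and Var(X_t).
E[X_t] = -2*exp(-3*t/5)/3; Var(X_t) = 245/6 - 245*exp(-6*t/5)/6

The OU SDE dX = -theta X dt + sigma dB admits the integrating factor exp(theta t): d(exp(theta t) X_t) = sigma exp(theta t) dB_t. Integrating from 0 to t:
  X_t = x_0 * exp(-theta t) + sigma * int_0^t exp(-theta (t-s)) dB_s.
The Itô integral has mean 0 and (by the Itô isometry) variance sigma^2 * int_0^t exp(-2 theta (t - s)) ds = sigma^2 * (1 - exp(-2 theta t)) / (2 theta).
With theta = 3/5, sigma = 7, x_0 = -2/3:
  E[X_t] = -2/3 * exp(-3/5 t) = -2*exp(-3*t/5)/3
  Var(X_t) = (7)^2 * (1 - exp(-2*3/5 t)) / (2 * 3/5) = 245/6 - 245*exp(-6*t/5)/6.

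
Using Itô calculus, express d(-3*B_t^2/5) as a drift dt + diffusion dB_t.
d(-3*B_t^2/5) = (-3/5) dt + (-6*B_t/5) dB_t

Itô's formula for f(B_t) gives d f(B_t) = f'(B_t) dB_t + (1/2) f''(B_t) dt. Compute derivatives of f(x) = -3*x^2/5:
  f'(x)  = -6*x/5
  f''(x) = -6/5
Substitute x = B_t and multiply the f'' term by 1/2:
  drift     = (1/2) * (-6/5) evaluated at B_t = -3/5
  diffusion = (-6*x/5) evaluated at B_t = -6*B_t/5
Therefore d(-3*B_t^2/5) = (-3/5) dt + (-6*B_t/5) dB_t.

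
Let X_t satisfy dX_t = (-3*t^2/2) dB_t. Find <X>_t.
<X>_t = 9*t^5/20

For an Itô process dX_t = a(t) dt + b(t) dB_t, the quadratic variation is <X>_t = int_0^t b(s)^2 ds (the drift term does not contribute). Here b(s) = -3*s^2/2, so
  b(s)^2 = 9*s^4/4.
Integrating from 0 to t:
  <X>_t = int_0^t (9*s^4/4) ds = 9*t^5/20.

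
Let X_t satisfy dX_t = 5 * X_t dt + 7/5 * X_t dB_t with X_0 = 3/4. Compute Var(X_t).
Var(X_t) = 9*(exp(49*t/25) - 1)*exp(10*t)/16

For GBM dX = mu X dt + sigma X dB with X_0 = x_0, apply Itô to Y = log X: dY = (mu - sigma^2/2) dt + sigma dB, so Y_t = log(x_0) + (mu - sigma^2/2) t + sigma B_t and hence X_t = x_0 * exp((mu - sigma^2/2) t + sigma B_t).
With mu = 5, sigma = 7/5, x_0 = 3/4, this gives:
  X_t = 3/4 * exp((201/50) * t + (7/5) * B_t).
Since sigma*B_t ~ Normal(0, sigma^2 t), E[exp(sigma*B_t)] = exp(sigma^2 t / 2); so E[X_t] = x_0 * exp((mu - sigma^2/2) t) * exp(sigma^2 t / 2) = x_0 * exp(mu t) = 3*exp(5*t)/4.
Var(X_t) = E[X_t^2] - (E[X_t])^2 = x_0^2 * exp(2 mu t) * (exp(sigma^2 t) - 1) = 9*(exp(49*t/25) - 1)*exp(10*t)/16.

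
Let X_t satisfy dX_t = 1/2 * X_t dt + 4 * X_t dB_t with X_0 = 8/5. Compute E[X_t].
E[X_t] = 8*exp(t/2)/5

For GBM dX = mu X dt + sigma X dB with X_0 = x_0, apply Itô to Y = log X: dY = (mu - sigma^2/2) dt + sigma dB, so Y_t = log(x_0) + (mu - sigma^2/2) t + sigma B_t and hence X_t = x_0 * exp((mu - sigma^2/2) t + sigma B_t).
With mu = 1/2, sigma = 4, x_0 = 8/5, this gives:
  X_t = 8/5 * exp((-15/2) * t + (4) * B_t).
Since sigma*B_t ~ Normal(0, sigma^2 t), E[exp(sigma*B_t)] = exp(sigma^2 t / 2); so E[X_t] = x_0 * exp((mu - sigma^2/2) t) * exp(sigma^2 t / 2) = x_0 * exp(mu t) = 8*exp(t/2)/5.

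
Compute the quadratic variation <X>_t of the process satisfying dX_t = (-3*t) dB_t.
<X>_t = 3*t^3

For an Itô process dX_t = a(t) dt + b(t) dB_t, the quadratic variation is <X>_t = int_0^t b(s)^2 ds (the drift term does not contribute). Here b(s) = -3*s, so
  b(s)^2 = 9*s^2.
Integrating from 0 to t:
  <X>_t = int_0^t (9*s^2) ds = 3*t^3.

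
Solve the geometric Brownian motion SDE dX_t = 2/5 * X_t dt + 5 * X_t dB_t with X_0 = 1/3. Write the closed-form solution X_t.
X_t = 1/3 * exp((-121/10) * t + (5) * B_t)

For GBM dX = mu X dt + sigma X dB with X_0 = x_0, apply Itô to Y = log X: dY = (mu - sigma^2/2) dt + sigma dB, so Y_t = log(x_0) + (mu - sigma^2/2) t + sigma B_t and hence X_t = x_0 * exp((mu - sigma^2/2) t + sigma B_t).
With mu = 2/5, sigma = 5, x_0 = 1/3, this gives:
  X_t = 1/3 * exp((-121/10) * t + (5) * B_t).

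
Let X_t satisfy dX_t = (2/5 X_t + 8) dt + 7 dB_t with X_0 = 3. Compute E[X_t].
E[X_t] = 23*exp(2*t/5) - 20

Taking expectations and using E[dB_t] = 0, the mean m(t) = E[X_t] satisfies the ODE m'(t) = a m(t) + b with m(0) = x_0. With a = 2/5, b = 8, x_0 = 3, the solution is
  m(t) = x_0 * exp(a t) + (b/a) * (exp(a t) - 1)
       = 3 * exp((2/5) t) + (8/(2/5)) * (exp((2/5) t) - 1)
       = 23*exp(2*t/5) - 20.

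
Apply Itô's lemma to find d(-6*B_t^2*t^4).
d(-6*B_t^2*t^4) = (6*t^3*(-4*B_t^2 - t)) dt + (-12*B_t*t^4) dB_t

Itô's formula for f(t, x): d f(t, B_t) = (f_t + (1/2) f_xx) dt + f_x dB_t. Compute partials of f(t, x) = -6*t^4*x^2:
  f_t(t,x)  = -24*t^3*x^2
  f_x(t,x)  = -12*t^4*x
  f_xx(t,x) = -12*t^4
Assemble drift = f_t + (1/2) f_xx = 6*t^3*(-t - 4*x^2) and diffusion = f_x = -12*t^4*x. Substituting x = B_t:
  d(-6*B_t^2*t^4) = (6*t^3*(-4*B_t^2 - t)) dt + (-12*B_t*t^4) dB_t.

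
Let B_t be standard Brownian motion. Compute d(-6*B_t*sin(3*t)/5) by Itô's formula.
d(-6*B_t*sin(3*t)/5) = (-18*B_t*cos(3*t)/5) dt + (-6*sin(3*t)/5) dB_t

Itô's formula for f(t, x): d f(t, B_t) = (f_t + (1/2) f_xx) dt + f_x dB_t. Compute partials of f(t, x) = -6*x*sin(3*t)/5:
  f_t(t,x)  = -18*x*cos(3*t)/5
  f_x(t,x)  = -6*sin(3*t)/5
  f_xx(t,x) = 0
Assemble drift = f_t + (1/2) f_xx = -18*x*cos(3*t)/5 and diffusion = f_x = -6*sin(3*t)/5. Substituting x = B_t:
  d(-6*B_t*sin(3*t)/5) = (-18*B_t*cos(3*t)/5) dt + (-6*sin(3*t)/5) dB_t.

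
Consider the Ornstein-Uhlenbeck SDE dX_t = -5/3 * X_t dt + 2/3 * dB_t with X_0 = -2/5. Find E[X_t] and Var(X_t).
E[X_t] = -2*exp(-5*t/3)/5; Var(X_t) = 2/15 - 2*exp(-10*t/3)/15

The OU SDE dX = -theta X dt + sigma dB admits the integrating factor exp(theta t): d(exp(theta t) X_t) = sigma exp(theta t) dB_t. Integrating from 0 to t:
  X_t = x_0 * exp(-theta t) + sigma * int_0^t exp(-theta (t-s)) dB_s.
The Itô integral has mean 0 and (by the Itô isometry) variance sigma^2 * int_0^t exp(-2 theta (t - s)) ds = sigma^2 * (1 - exp(-2 theta t)) / (2 theta).
With theta = 5/3, sigma = 2/3, x_0 = -2/5:
  E[X_t] = -2/5 * exp(-5/3 t) = -2*exp(-5*t/3)/5
  Var(X_t) = (2/3)^2 * (1 - exp(-2*5/3 t)) / (2 * 5/3) = 2/15 - 2*exp(-10*t/3)/15.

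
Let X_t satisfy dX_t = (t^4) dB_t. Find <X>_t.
<X>_t = t^9/9

For an Itô process dX_t = a(t) dt + b(t) dB_t, the quadratic variation is <X>_t = int_0^t b(s)^2 ds (the drift term does not contribute). Here b(s) = s^4, so
  b(s)^2 = s^8.
Integrating from 0 to t:
  <X>_t = int_0^t (s^8) ds = t^9/9.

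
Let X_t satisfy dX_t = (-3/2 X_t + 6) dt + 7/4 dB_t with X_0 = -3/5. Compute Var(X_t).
Var(X_t) = 49/48 - 49*exp(-3*t)/48

The variance V(t) = Var(X_t) satisfies V'(t) = 2 a V(t) + c^2 with V(0) = 0 (drift coefficient is linear in X, diffusion is constant). With a = -3/2, c = 7/4, the solution is
  V(t) = (c^2 / (2 a)) * (exp(2 a t) - 1)
       = ((7/4)^2 / (2*(-3/2))) * (exp((-3) t) - 1)
       = 49/48 - 49*exp(-3*t)/48.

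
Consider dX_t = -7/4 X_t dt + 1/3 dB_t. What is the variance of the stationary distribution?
lim Var(X_t) = 2/63

The OU SDE dX = -theta X dt + sigma dB admits the integrating factor exp(theta t): d(exp(theta t) X_t) = sigma exp(theta t) dB_t. Integrating from 0 to t gives X_t = x_0 * exp(-theta t) + sigma * int_0^t exp(-theta (t-s)) dB_s for any initial x_0. The Itô integral has variance (by the Itô isometry) sigma^2 * int_0^t exp(-2 theta (t - s)) ds = sigma^2 * (1 - exp(-2 theta t)) / (2 theta), independent of x_0.
With theta = 7/4, sigma = 1/3:
  Var(X_t) = (1/3)^2 * (1 - exp(-2*7/4 t)) / (2 * 7/4) = 2/63 - 2*exp(-7*t/2)/63.
As t -> infinity, exp(-2*7/4 t) -> 0, so the stationary variance is sigma^2 / (2 theta) = 2/63.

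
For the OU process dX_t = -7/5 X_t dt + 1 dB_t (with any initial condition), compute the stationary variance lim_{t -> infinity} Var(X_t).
lim Var(X_t) = 5/14

The OU SDE dX = -theta X dt + sigma dB admits the integrating factor exp(theta t): d(exp(theta t) X_t) = sigma exp(theta t) dB_t. Integrating from 0 to t gives X_t = x_0 * exp(-theta t) + sigma * int_0^t exp(-theta (t-s)) dB_s for any initial x_0. The Itô integral has variance (by the Itô isometry) sigma^2 * int_0^t exp(-2 theta (t - s)) ds = sigma^2 * (1 - exp(-2 theta t)) / (2 theta), independent of x_0.
With theta = 7/5, sigma = 1:
  Var(X_t) = (1)^2 * (1 - exp(-2*7/5 t)) / (2 * 7/5) = 5/14 - 5*exp(-14*t/5)/14.
As t -> infinity, exp(-2*7/5 t) -> 0, so the stationary variance is sigma^2 / (2 theta) = 5/14.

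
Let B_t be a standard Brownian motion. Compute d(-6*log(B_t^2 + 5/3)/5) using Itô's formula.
d(-6*log(B_t^2 + 5/3)/5) = (18*(3*B_t^2 - 5)/(5*(3*B_t^2 + 5)^2)) dt + (-36*B_t/(15*B_t^2 + 25)) dB_t

Itô's formula for f(B_t) gives d f(B_t) = f'(B_t) dB_t + (1/2) f''(B_t) dt. Compute derivatives of f(x) = -6*log(x^2 + 5/3)/5:
  f'(x)  = -36*x/(15*x^2 + 25)
  f''(x) = 36*(3*x^2 - 5)/(5*(3*x^2 + 5)^2)
Substitute x = B_t and multiply the f'' term by 1/2:
  drift     = (1/2) * (36*(3*x^2 - 5)/(5*(3*x^2 + 5)^2)) evaluated at B_t = 18*(3*B_t^2 - 5)/(5*(3*B_t^2 + 5)^2)
  diffusion = (-36*x/(15*x^2 + 25)) evaluated at B_t = -36*B_t/(15*B_t^2 + 25)
Therefore d(-6*log(B_t^2 + 5/3)/5) = (18*(3*B_t^2 - 5)/(5*(3*B_t^2 + 5)^2)) dt + (-36*B_t/(15*B_t^2 + 25)) dB_t.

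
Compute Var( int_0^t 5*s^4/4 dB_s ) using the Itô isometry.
Var = 25*t^9/144

The Itô integral of a deterministic integrand f(s) has mean 0 because each increment f(s) * (B_{s+ds} - B_s) has mean 0. By the Itô isometry:
  Var( int_0^t f(s) dB_s ) = E[ (int_0^t f(s) dB_s)^2 ] = int_0^t f(s)^2 ds.
Here f(s) = 5*s^4/4, so f(s)^2 = 25*s^8/16. Integrate:
  int_0^t (25*s^8/16) ds = 25*t^9/144.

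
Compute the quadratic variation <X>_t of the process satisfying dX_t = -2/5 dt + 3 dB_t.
<X>_t = 9*t

For an Itô process dX_t = a(t) dt + b(t) dB_t, the quadratic variation is <X>_t = int_0^t b(s)^2 ds (the drift term does not contribute). Here b(s) = 3, so
  b(s)^2 = 9.
Integrating from 0 to t:
  <X>_t = int_0^t (9) ds = 9*t.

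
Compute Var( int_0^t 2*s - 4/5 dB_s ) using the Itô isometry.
Var = 4*t*(25*t^2 - 30*t + 12)/75

The Itô integral of a deterministic integrand f(s) has mean 0 because each increment f(s) * (B_{s+ds} - B_s) has mean 0. By the Itô isometry:
  Var( int_0^t f(s) dB_s ) = E[ (int_0^t f(s) dB_s)^2 ] = int_0^t f(s)^2 ds.
Here f(s) = 2*s - 4/5, so f(s)^2 = 4*(5*s - 2)^2/25. Integrate:
  int_0^t (4*(5*s - 2)^2/25) ds = 4*t*(25*t^2 - 30*t + 12)/75.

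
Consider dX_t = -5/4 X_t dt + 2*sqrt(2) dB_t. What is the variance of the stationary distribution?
lim Var(X_t) = 16/5

The OU SDE dX = -theta X dt + sigma dB admits the integrating factor exp(theta t): d(exp(theta t) X_t) = sigma exp(theta t) dB_t. Integrating from 0 to t gives X_t = x_0 * exp(-theta t) + sigma * int_0^t exp(-theta (t-s)) dB_s for any initial x_0. The Itô integral has variance (by the Itô isometry) sigma^2 * int_0^t exp(-2 theta (t - s)) ds = sigma^2 * (1 - exp(-2 theta t)) / (2 theta), independent of x_0.
With theta = 5/4, sigma = 2*sqrt(2):
  Var(X_t) = (2*sqrt(2))^2 * (1 - exp(-2*5/4 t)) / (2 * 5/4) = 16/5 - 16*exp(-5*t/2)/5.
As t -> infinity, exp(-2*5/4 t) -> 0, so the stationary variance is sigma^2 / (2 theta) = 16/5.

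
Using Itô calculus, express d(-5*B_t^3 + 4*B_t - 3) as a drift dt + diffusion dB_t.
d(-5*B_t^3 + 4*B_t - 3) = (-15*B_t) dt + (4 - 15*B_t^2) dB_t

Itô's formula for f(B_t) gives d f(B_t) = f'(B_t) dB_t + (1/2) f''(B_t) dt. Compute derivatives of f(x) = -5*x^3 + 4*x - 3:
  f'(x)  = 4 - 15*x^2
  f''(x) = -30*x
Substitute x = B_t and multiply the f'' term by 1/2:
  drift     = (1/2) * (-30*x) evaluated at B_t = -15*B_t
  diffusion = (4 - 15*x^2) evaluated at B_t = 4 - 15*B_t^2
Therefore d(-5*B_t^3 + 4*B_t - 3) = (-15*B_t) dt + (4 - 15*B_t^2) dB_t.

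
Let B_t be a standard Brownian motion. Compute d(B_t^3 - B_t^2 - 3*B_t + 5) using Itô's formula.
d(B_t^3 - B_t^2 - 3*B_t + 5) = (3*B_t - 1) dt + (3*B_t^2 - 2*B_t - 3) dB_t

Itô's formula for f(B_t) gives d f(B_t) = f'(B_t) dB_t + (1/2) f''(B_t) dt. Compute derivatives of f(x) = x^3 - x^2 - 3*x + 5:
  f'(x)  = 3*x^2 - 2*x - 3
  f''(x) = 6*x - 2
Substitute x = B_t and multiply the f'' term by 1/2:
  drift     = (1/2) * (6*x - 2) evaluated at B_t = 3*B_t - 1
  diffusion = (3*x^2 - 2*x - 3) evaluated at B_t = 3*B_t^2 - 2*B_t - 3
Therefore d(B_t^3 - B_t^2 - 3*B_t + 5) = (3*B_t - 1) dt + (3*B_t^2 - 2*B_t - 3) dB_t.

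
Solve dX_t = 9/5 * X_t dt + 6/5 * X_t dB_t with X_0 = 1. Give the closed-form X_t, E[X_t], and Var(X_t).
X_t = 1 * exp((27/25) t + (6/5) B_t); E[X_t] = exp(9*t/5); Var(X_t) = exp(126*t/25) - exp(18*t/5)

For GBM dX = mu X dt + sigma X dB with X_0 = x_0, apply Itô to Y = log X: dY = (mu - sigma^2/2) dt + sigma dB, so Y_t = log(x_0) + (mu - sigma^2/2) t + sigma B_t and hence X_t = x_0 * exp((mu - sigma^2/2) t + sigma B_t).
With mu = 9/5, sigma = 6/5, x_0 = 1, this gives:
  X_t = 1 * exp((27/25) * t + (6/5) * B_t).
Since sigma*B_t ~ Normal(0, sigma^2 t), E[exp(sigma*B_t)] = exp(sigma^2 t / 2); so E[X_t] = x_0 * exp((mu - sigma^2/2) t) * exp(sigma^2 t / 2) = x_0 * exp(mu t) = exp(9*t/5).
Var(X_t) = E[X_t^2] - (E[X_t])^2 = x_0^2 * exp(2 mu t) * (exp(sigma^2 t) - 1) = exp(126*t/25) - exp(18*t/5).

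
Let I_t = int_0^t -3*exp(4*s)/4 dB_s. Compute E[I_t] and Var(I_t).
E[I_t] = 0; Var(I_t) = 9*exp(8*t)/128 - 9/128

The Itô integral of a deterministic integrand f(s) has mean 0 because each increment f(s) * (B_{s+ds} - B_s) has mean 0. By the Itô isometry:
  Var( int_0^t f(s) dB_s ) = E[ (int_0^t f(s) dB_s)^2 ] = int_0^t f(s)^2 ds.
Here f(s) = -3*exp(4*s)/4, so f(s)^2 = 9*exp(8*s)/16. Integrate:
  int_0^t (9*exp(8*s)/16) ds = 9*exp(8*t)/128 - 9/128.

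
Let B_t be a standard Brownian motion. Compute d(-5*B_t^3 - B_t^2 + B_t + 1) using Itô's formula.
d(-5*B_t^3 - B_t^2 + B_t + 1) = (-15*B_t - 1) dt + (-15*B_t^2 - 2*B_t + 1) dB_t

Itô's formula for f(B_t) gives d f(B_t) = f'(B_t) dB_t + (1/2) f''(B_t) dt. Compute derivatives of f(x) = -5*x^3 - x^2 + x + 1:
  f'(x)  = -15*x^2 - 2*x + 1
  f''(x) = -30*x - 2
Substitute x = B_t and multiply the f'' term by 1/2:
  drift     = (1/2) * (-30*x - 2) evaluated at B_t = -15*B_t - 1
  diffusion = (-15*x^2 - 2*x + 1) evaluated at B_t = -15*B_t^2 - 2*B_t + 1
Therefore d(-5*B_t^3 - B_t^2 + B_t + 1) = (-15*B_t - 1) dt + (-15*B_t^2 - 2*B_t + 1) dB_t.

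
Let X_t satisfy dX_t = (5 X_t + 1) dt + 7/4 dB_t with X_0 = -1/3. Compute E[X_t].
E[X_t] = -2*exp(5*t)/15 - 1/5

Taking expectations and using E[dB_t] = 0, the mean m(t) = E[X_t] satisfies the ODE m'(t) = a m(t) + b with m(0) = x_0. With a = 5, b = 1, x_0 = -1/3, the solution is
  m(t) = x_0 * exp(a t) + (b/a) * (exp(a t) - 1)
       = (-1/3) * exp(5 t) + (1/5) * (exp(5 t) - 1)
       = -2*exp(5*t)/15 - 1/5.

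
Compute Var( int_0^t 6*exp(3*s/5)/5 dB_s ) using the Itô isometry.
Var = 6*exp(6*t/5)/5 - 6/5

The Itô integral of a deterministic integrand f(s) has mean 0 because each increment f(s) * (B_{s+ds} - B_s) has mean 0. By the Itô isometry:
  Var( int_0^t f(s) dB_s ) = E[ (int_0^t f(s) dB_s)^2 ] = int_0^t f(s)^2 ds.
Here f(s) = 6*exp(3*s/5)/5, so f(s)^2 = 36*exp(6*s/5)/25. Integrate:
  int_0^t (36*exp(6*s/5)/25) ds = 6*exp(6*t/5)/5 - 6/5.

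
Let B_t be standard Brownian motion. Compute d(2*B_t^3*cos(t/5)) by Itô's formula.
d(2*B_t^3*cos(t/5)) = (2*B_t*(-B_t^2*sin(t/5) + 15*cos(t/5))/5) dt + (6*B_t^2*cos(t/5)) dB_t

Itô's formula for f(t, x): d f(t, B_t) = (f_t + (1/2) f_xx) dt + f_x dB_t. Compute partials of f(t, x) = 2*x^3*cos(t/5):
  f_t(t,x)  = -2*x^3*sin(t/5)/5
  f_x(t,x)  = 6*x^2*cos(t/5)
  f_xx(t,x) = 12*x*cos(t/5)
Assemble drift = f_t + (1/2) f_xx = 2*x*(-x^2*sin(t/5) + 15*cos(t/5))/5 and diffusion = f_x = 6*x^2*cos(t/5). Substituting x = B_t:
  d(2*B_t^3*cos(t/5)) = (2*B_t*(-B_t^2*sin(t/5) + 15*cos(t/5))/5) dt + (6*B_t^2*cos(t/5)) dB_t.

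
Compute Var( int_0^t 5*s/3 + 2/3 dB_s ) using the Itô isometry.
Var = t*(25*t^2 + 30*t + 12)/27

The Itô integral of a deterministic integrand f(s) has mean 0 because each increment f(s) * (B_{s+ds} - B_s) has mean 0. By the Itô isometry:
  Var( int_0^t f(s) dB_s ) = E[ (int_0^t f(s) dB_s)^2 ] = int_0^t f(s)^2 ds.
Here f(s) = 5*s/3 + 2/3, so f(s)^2 = (5*s + 2)^2/9. Integrate:
  int_0^t ((5*s + 2)^2/9) ds = t*(25*t^2 + 30*t + 12)/27.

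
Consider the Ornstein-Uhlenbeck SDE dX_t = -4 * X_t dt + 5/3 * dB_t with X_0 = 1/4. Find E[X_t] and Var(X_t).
E[X_t] = exp(-4*t)/4; Var(X_t) = 25/72 - 25*exp(-8*t)/72

The OU SDE dX = -theta X dt + sigma dB admits the integrating factor exp(theta t): d(exp(theta t) X_t) = sigma exp(theta t) dB_t. Integrating from 0 to t:
  X_t = x_0 * exp(-theta t) + sigma * int_0^t exp(-theta (t-s)) dB_s.
The Itô integral has mean 0 and (by the Itô isometry) variance sigma^2 * int_0^t exp(-2 theta (t - s)) ds = sigma^2 * (1 - exp(-2 theta t)) / (2 theta).
With theta = 4, sigma = 5/3, x_0 = 1/4:
  E[X_t] = 1/4 * exp(-4 t) = exp(-4*t)/4
  Var(X_t) = (5/3)^2 * (1 - exp(-2*4 t)) / (2 * 4) = 25/72 - 25*exp(-8*t)/72.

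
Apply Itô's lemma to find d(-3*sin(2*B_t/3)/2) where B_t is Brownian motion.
d(-3*sin(2*B_t/3)/2) = (sin(2*B_t/3)/3) dt + (-cos(2*B_t/3)) dB_t

Itô's formula for f(B_t) gives d f(B_t) = f'(B_t) dB_t + (1/2) f''(B_t) dt. Compute derivatives of f(x) = -3*sin(2*x/3)/2:
  f'(x)  = -cos(2*x/3)
  f''(x) = 2*sin(2*x/3)/3
Substitute x = B_t and multiply the f'' term by 1/2:
  drift     = (1/2) * (2*sin(2*x/3)/3) evaluated at B_t = sin(2*B_t/3)/3
  diffusion = (-cos(2*x/3)) evaluated at B_t = -cos(2*B_t/3)
Therefore d(-3*sin(2*B_t/3)/2) = (sin(2*B_t/3)/3) dt + (-cos(2*B_t/3)) dB_t.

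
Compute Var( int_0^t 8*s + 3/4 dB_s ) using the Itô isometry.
Var = t*(1024*t^2 + 288*t + 27)/48

The Itô integral of a deterministic integrand f(s) has mean 0 because each increment f(s) * (B_{s+ds} - B_s) has mean 0. By the Itô isometry:
  Var( int_0^t f(s) dB_s ) = E[ (int_0^t f(s) dB_s)^2 ] = int_0^t f(s)^2 ds.
Here f(s) = 8*s + 3/4, so f(s)^2 = (32*s + 3)^2/16. Integrate:
  int_0^t ((32*s + 3)^2/16) ds = t*(1024*t^2 + 288*t + 27)/48.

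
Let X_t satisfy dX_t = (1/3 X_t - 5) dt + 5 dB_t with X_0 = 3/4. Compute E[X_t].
E[X_t] = 15 - 57*exp(t/3)/4

Taking expectations and using E[dB_t] = 0, the mean m(t) = E[X_t] satisfies the ODE m'(t) = a m(t) + b with m(0) = x_0. With a = 1/3, b = -5, x_0 = 3/4, the solution is
  m(t) = x_0 * exp(a t) + (b/a) * (exp(a t) - 1)
       = (3/4) * exp((1/3) t) + ((-5)/(1/3)) * (exp((1/3) t) - 1)
       = 15 - 57*exp(t/3)/4.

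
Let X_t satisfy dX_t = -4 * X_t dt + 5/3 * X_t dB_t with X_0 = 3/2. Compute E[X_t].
E[X_t] = 3*exp(-4*t)/2

For GBM dX = mu X dt + sigma X dB with X_0 = x_0, apply Itô to Y = log X: dY = (mu - sigma^2/2) dt + sigma dB, so Y_t = log(x_0) + (mu - sigma^2/2) t + sigma B_t and hence X_t = x_0 * exp((mu - sigma^2/2) t + sigma B_t).
With mu = -4, sigma = 5/3, x_0 = 3/2, this gives:
  X_t = 3/2 * exp((-97/18) * t + (5/3) * B_t).
Since sigma*B_t ~ Normal(0, sigma^2 t), E[exp(sigma*B_t)] = exp(sigma^2 t / 2); so E[X_t] = x_0 * exp((mu - sigma^2/2) t) * exp(sigma^2 t / 2) = x_0 * exp(mu t) = 3*exp(-4*t)/2.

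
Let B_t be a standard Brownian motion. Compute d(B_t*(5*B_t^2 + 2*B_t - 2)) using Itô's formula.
d(B_t*(5*B_t^2 + 2*B_t - 2)) = (15*B_t + 2) dt + (15*B_t^2 + 4*B_t - 2) dB_t

Itô's formula for f(B_t) gives d f(B_t) = f'(B_t) dB_t + (1/2) f''(B_t) dt. Compute derivatives of f(x) = x*(5*x^2 + 2*x - 2):
  f'(x)  = 15*x^2 + 4*x - 2
  f''(x) = 30*x + 4
Substitute x = B_t and multiply the f'' term by 1/2:
  drift     = (1/2) * (30*x + 4) evaluated at B_t = 15*B_t + 2
  diffusion = (15*x^2 + 4*x - 2) evaluated at B_t = 15*B_t^2 + 4*B_t - 2
Therefore d(B_t*(5*B_t^2 + 2*B_t - 2)) = (15*B_t + 2) dt + (15*B_t^2 + 4*B_t - 2) dB_t.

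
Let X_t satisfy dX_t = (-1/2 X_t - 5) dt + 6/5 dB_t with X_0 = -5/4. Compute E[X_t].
E[X_t] = -10 + 35*exp(-t/2)/4

Taking expectations and using E[dB_t] = 0, the mean m(t) = E[X_t] satisfies the ODE m'(t) = a m(t) + b with m(0) = x_0. With a = -1/2, b = -5, x_0 = -5/4, the solution is
  m(t) = x_0 * exp(a t) + (b/a) * (exp(a t) - 1)
       = (-5/4) * exp((-1/2) t) + ((-5)/(-1/2)) * (exp((-1/2) t) - 1)
       = -10 + 35*exp(-t/2)/4.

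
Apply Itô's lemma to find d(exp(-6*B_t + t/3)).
d(exp(-6*B_t + t/3)) = (55*exp(-6*B_t + t/3)/3) dt + (-6*exp(-6*B_t + t/3)) dB_t

Itô's formula for f(t, x): d f(t, B_t) = (f_t + (1/2) f_xx) dt + f_x dB_t. Compute partials of f(t, x) = exp(t/3 - 6*x):
  f_t(t,x)  = exp(t/3 - 6*x)/3
  f_x(t,x)  = -6*exp(t/3 - 6*x)
  f_xx(t,x) = 36*exp(t/3 - 6*x)
Assemble drift = f_t + (1/2) f_xx = 55*exp(t/3 - 6*x)/3 and diffusion = f_x = -6*exp(t/3 - 6*x). Substituting x = B_t:
  d(exp(-6*B_t + t/3)) = (55*exp(-6*B_t + t/3)/3) dt + (-6*exp(-6*B_t + t/3)) dB_t.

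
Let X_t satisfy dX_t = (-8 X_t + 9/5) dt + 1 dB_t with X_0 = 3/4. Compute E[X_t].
E[X_t] = 9/40 + 21*exp(-8*t)/40

Taking expectations and using E[dB_t] = 0, the mean m(t) = E[X_t] satisfies the ODE m'(t) = a m(t) + b with m(0) = x_0. With a = -8, b = 9/5, x_0 = 3/4, the solution is
  m(t) = x_0 * exp(a t) + (b/a) * (exp(a t) - 1)
       = (3/4) * exp((-8) t) + ((9/5)/(-8)) * (exp((-8) t) - 1)
       = 9/40 + 21*exp(-8*t)/40.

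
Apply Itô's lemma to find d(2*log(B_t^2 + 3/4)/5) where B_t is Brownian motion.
d(2*log(B_t^2 + 3/4)/5) = (8*(3 - 4*B_t^2)/(5*(4*B_t^2 + 3)^2)) dt + (16*B_t/(5*(4*B_t^2 + 3))) dB_t

Itô's formula for f(B_t) gives d f(B_t) = f'(B_t) dB_t + (1/2) f''(B_t) dt. Compute derivatives of f(x) = 2*log(x^2 + 3/4)/5:
  f'(x)  = 16*x/(5*(4*x^2 + 3))
  f''(x) = 16*(3 - 4*x^2)/(5*(4*x^2 + 3)^2)
Substitute x = B_t and multiply the f'' term by 1/2:
  drift     = (1/2) * (16*(3 - 4*x^2)/(5*(4*x^2 + 3)^2)) evaluated at B_t = 8*(3 - 4*B_t^2)/(5*(4*B_t^2 + 3)^2)
  diffusion = (16*x/(5*(4*x^2 + 3))) evaluated at B_t = 16*B_t/(5*(4*B_t^2 + 3))
Therefore d(2*log(B_t^2 + 3/4)/5) = (8*(3 - 4*B_t^2)/(5*(4*B_t^2 + 3)^2)) dt + (16*B_t/(5*(4*B_t^2 + 3))) dB_t.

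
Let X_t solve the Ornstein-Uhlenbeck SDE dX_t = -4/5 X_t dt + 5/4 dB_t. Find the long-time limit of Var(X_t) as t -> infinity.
lim Var(X_t) = 125/128

The OU SDE dX = -theta X dt + sigma dB admits the integrating factor exp(theta t): d(exp(theta t) X_t) = sigma exp(theta t) dB_t. Integrating from 0 to t gives X_t = x_0 * exp(-theta t) + sigma * int_0^t exp(-theta (t-s)) dB_s for any initial x_0. The Itô integral has variance (by the Itô isometry) sigma^2 * int_0^t exp(-2 theta (t - s)) ds = sigma^2 * (1 - exp(-2 theta t)) / (2 theta), independent of x_0.
With theta = 4/5, sigma = 5/4:
  Var(X_t) = (5/4)^2 * (1 - exp(-2*4/5 t)) / (2 * 4/5) = 125/128 - 125*exp(-8*t/5)/128.
As t -> infinity, exp(-2*4/5 t) -> 0, so the stationary variance is sigma^2 / (2 theta) = 125/128.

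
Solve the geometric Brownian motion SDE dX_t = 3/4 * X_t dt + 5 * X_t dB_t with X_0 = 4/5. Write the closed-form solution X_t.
X_t = 4/5 * exp((-47/4) * t + (5) * B_t)

For GBM dX = mu X dt + sigma X dB with X_0 = x_0, apply Itô to Y = log X: dY = (mu - sigma^2/2) dt + sigma dB, so Y_t = log(x_0) + (mu - sigma^2/2) t + sigma B_t and hence X_t = x_0 * exp((mu - sigma^2/2) t + sigma B_t).
With mu = 3/4, sigma = 5, x_0 = 4/5, this gives:
  X_t = 4/5 * exp((-47/4) * t + (5) * B_t).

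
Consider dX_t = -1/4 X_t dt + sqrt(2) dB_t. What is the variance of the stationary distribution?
lim Var(X_t) = 4

The OU SDE dX = -theta X dt + sigma dB admits the integrating factor exp(theta t): d(exp(theta t) X_t) = sigma exp(theta t) dB_t. Integrating from 0 to t gives X_t = x_0 * exp(-theta t) + sigma * int_0^t exp(-theta (t-s)) dB_s for any initial x_0. The Itô integral has variance (by the Itô isometry) sigma^2 * int_0^t exp(-2 theta (t - s)) ds = sigma^2 * (1 - exp(-2 theta t)) / (2 theta), independent of x_0.
With theta = 1/4, sigma = sqrt(2):
  Var(X_t) = (sqrt(2))^2 * (1 - exp(-2*1/4 t)) / (2 * 1/4) = 4 - 4*exp(-t/2).
As t -> infinity, exp(-2*1/4 t) -> 0, so the stationary variance is sigma^2 / (2 theta) = 4.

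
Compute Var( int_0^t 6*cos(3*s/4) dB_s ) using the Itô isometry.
Var = 18*t + 12*sin(3*t/2)

The Itô integral of a deterministic integrand f(s) has mean 0 because each increment f(s) * (B_{s+ds} - B_s) has mean 0. By the Itô isometry:
  Var( int_0^t f(s) dB_s ) = E[ (int_0^t f(s) dB_s)^2 ] = int_0^t f(s)^2 ds.
Here f(s) = 6*cos(3*s/4), so f(s)^2 = 36*cos(3*s/4)^2. Integrate:
  int_0^t (36*cos(3*s/4)^2) ds = 18*t + 12*sin(3*t/2).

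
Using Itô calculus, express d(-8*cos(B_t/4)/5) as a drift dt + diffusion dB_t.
d(-8*cos(B_t/4)/5) = (cos(B_t/4)/20) dt + (2*sin(B_t/4)/5) dB_t

Itô's formula for f(B_t) gives d f(B_t) = f'(B_t) dB_t + (1/2) f''(B_t) dt. Compute derivatives of f(x) = -8*cos(x/4)/5:
  f'(x)  = 2*sin(x/4)/5
  f''(x) = cos(x/4)/10
Substitute x = B_t and multiply the f'' term by 1/2:
  drift     = (1/2) * (cos(x/4)/10) evaluated at B_t = cos(B_t/4)/20
  diffusion = (2*sin(x/4)/5) evaluated at B_t = 2*sin(B_t/4)/5
Therefore d(-8*cos(B_t/4)/5) = (cos(B_t/4)/20) dt + (2*sin(B_t/4)/5) dB_t.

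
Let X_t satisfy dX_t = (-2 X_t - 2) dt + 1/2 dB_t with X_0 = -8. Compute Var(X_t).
Var(X_t) = 1/16 - exp(-4*t)/16

The variance V(t) = Var(X_t) satisfies V'(t) = 2 a V(t) + c^2 with V(0) = 0 (drift coefficient is linear in X, diffusion is constant). With a = -2, c = 1/2, the solution is
  V(t) = (c^2 / (2 a)) * (exp(2 a t) - 1)
       = ((1/2)^2 / (2*(-2))) * (exp((-4) t) - 1)
       = 1/16 - exp(-4*t)/16.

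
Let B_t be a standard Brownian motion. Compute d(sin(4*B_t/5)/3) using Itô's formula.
d(sin(4*B_t/5)/3) = (-8*sin(4*B_t/5)/75) dt + (4*cos(4*B_t/5)/15) dB_t

Itô's formula for f(B_t) gives d f(B_t) = f'(B_t) dB_t + (1/2) f''(B_t) dt. Compute derivatives of f(x) = sin(4*x/5)/3:
  f'(x)  = 4*cos(4*x/5)/15
  f''(x) = -16*sin(4*x/5)/75
Substitute x = B_t and multiply the f'' term by 1/2:
  drift     = (1/2) * (-16*sin(4*x/5)/75) evaluated at B_t = -8*sin(4*B_t/5)/75
  diffusion = (4*cos(4*x/5)/15) evaluated at B_t = 4*cos(4*B_t/5)/15
Therefore d(sin(4*B_t/5)/3) = (-8*sin(4*B_t/5)/75) dt + (4*cos(4*B_t/5)/15) dB_t.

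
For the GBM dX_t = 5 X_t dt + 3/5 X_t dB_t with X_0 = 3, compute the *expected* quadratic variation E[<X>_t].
E[<X>_t] = 81*exp(259*t/25)/259 - 81/259

<X>_t = int_0^t ((3/5) * X_s)^2 ds. Taking expectation inside the integral: E[<X>_t] = (3/5)^2 * int_0^t E[X_s^2] ds. For GBM, E[X_s^2] = x_0^2 * exp((2 mu + sigma^2) s). Integrating:
  E[<X>_t] = (3/5)^2 * 3^2 * (exp((2*5 + (3/5)^2) t) - 1) / (2*5 + (3/5)^2)
           = (3/5)^2 * 3^2 * (exp((259/25) t) - 1) / (259/25) = 81*exp(259*t/25)/259 - 81/259.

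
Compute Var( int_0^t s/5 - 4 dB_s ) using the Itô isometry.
Var = t*(t^2 - 60*t + 1200)/75

The Itô integral of a deterministic integrand f(s) has mean 0 because each increment f(s) * (B_{s+ds} - B_s) has mean 0. By the Itô isometry:
  Var( int_0^t f(s) dB_s ) = E[ (int_0^t f(s) dB_s)^2 ] = int_0^t f(s)^2 ds.
Here f(s) = s/5 - 4, so f(s)^2 = (s - 20)^2/25. Integrate:
  int_0^t ((s - 20)^2/25) ds = t*(t^2 - 60*t + 1200)/75.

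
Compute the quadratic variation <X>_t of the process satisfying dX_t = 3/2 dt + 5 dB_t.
<X>_t = 25*t

For an Itô process dX_t = a(t) dt + b(t) dB_t, the quadratic variation is <X>_t = int_0^t b(s)^2 ds (the drift term does not contribute). Here b(s) = 5, so
  b(s)^2 = 25.
Integrating from 0 to t:
  <X>_t = int_0^t (25) ds = 25*t.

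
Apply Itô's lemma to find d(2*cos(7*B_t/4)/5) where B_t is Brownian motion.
d(2*cos(7*B_t/4)/5) = (-49*cos(7*B_t/4)/80) dt + (-7*sin(7*B_t/4)/10) dB_t

Itô's formula for f(B_t) gives d f(B_t) = f'(B_t) dB_t + (1/2) f''(B_t) dt. Compute derivatives of f(x) = 2*cos(7*x/4)/5:
  f'(x)  = -7*sin(7*x/4)/10
  f''(x) = -49*cos(7*x/4)/40
Substitute x = B_t and multiply the f'' term by 1/2:
  drift     = (1/2) * (-49*cos(7*x/4)/40) evaluated at B_t = -49*cos(7*B_t/4)/80
  diffusion = (-7*sin(7*x/4)/10) evaluated at B_t = -7*sin(7*B_t/4)/10
Therefore d(2*cos(7*B_t/4)/5) = (-49*cos(7*B_t/4)/80) dt + (-7*sin(7*B_t/4)/10) dB_t.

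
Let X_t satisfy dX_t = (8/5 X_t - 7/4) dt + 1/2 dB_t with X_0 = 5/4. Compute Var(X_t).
Var(X_t) = 5*exp(16*t/5)/64 - 5/64

The variance V(t) = Var(X_t) satisfies V'(t) = 2 a V(t) + c^2 with V(0) = 0 (drift coefficient is linear in X, diffusion is constant). With a = 8/5, c = 1/2, the solution is
  V(t) = (c^2 / (2 a)) * (exp(2 a t) - 1)
       = ((1/2)^2 / (2*(8/5))) * (exp((16/5) t) - 1)
       = 5*exp(16*t/5)/64 - 5/64.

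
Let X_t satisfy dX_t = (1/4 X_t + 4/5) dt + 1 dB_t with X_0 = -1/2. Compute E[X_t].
E[X_t] = 27*exp(t/4)/10 - 16/5

Taking expectations and using E[dB_t] = 0, the mean m(t) = E[X_t] satisfies the ODE m'(t) = a m(t) + b with m(0) = x_0. With a = 1/4, b = 4/5, x_0 = -1/2, the solution is
  m(t) = x_0 * exp(a t) + (b/a) * (exp(a t) - 1)
       = (-1/2) * exp((1/4) t) + ((4/5)/(1/4)) * (exp((1/4) t) - 1)
       = 27*exp(t/4)/10 - 16/5.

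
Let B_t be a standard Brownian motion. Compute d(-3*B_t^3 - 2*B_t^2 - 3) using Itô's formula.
d(-3*B_t^3 - 2*B_t^2 - 3) = (-9*B_t - 2) dt + (B_t*(-9*B_t - 4)) dB_t

Itô's formula for f(B_t) gives d f(B_t) = f'(B_t) dB_t + (1/2) f''(B_t) dt. Compute derivatives of f(x) = -3*x^3 - 2*x^2 - 3:
  f'(x)  = x*(-9*x - 4)
  f''(x) = -18*x - 4
Substitute x = B_t and multiply the f'' term by 1/2:
  drift     = (1/2) * (-18*x - 4) evaluated at B_t = -9*B_t - 2
  diffusion = (x*(-9*x - 4)) evaluated at B_t = B_t*(-9*B_t - 4)
Therefore d(-3*B_t^3 - 2*B_t^2 - 3) = (-9*B_t - 2) dt + (B_t*(-9*B_t - 4)) dB_t.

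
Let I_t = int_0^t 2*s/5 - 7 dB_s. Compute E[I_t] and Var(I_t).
E[I_t] = 0; Var(I_t) = t*(4*t^2 - 210*t + 3675)/75

The Itô integral of a deterministic integrand f(s) has mean 0 because each increment f(s) * (B_{s+ds} - B_s) has mean 0. By the Itô isometry:
  Var( int_0^t f(s) dB_s ) = E[ (int_0^t f(s) dB_s)^2 ] = int_0^t f(s)^2 ds.
Here f(s) = 2*s/5 - 7, so f(s)^2 = (2*s - 35)^2/25. Integrate:
  int_0^t ((2*s - 35)^2/25) ds = t*(4*t^2 - 210*t + 3675)/75.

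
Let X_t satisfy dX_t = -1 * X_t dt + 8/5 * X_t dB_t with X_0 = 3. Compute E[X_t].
E[X_t] = 3*exp(-t)

For GBM dX = mu X dt + sigma X dB with X_0 = x_0, apply Itô to Y = log X: dY = (mu - sigma^2/2) dt + sigma dB, so Y_t = log(x_0) + (mu - sigma^2/2) t + sigma B_t and hence X_t = x_0 * exp((mu - sigma^2/2) t + sigma B_t).
With mu = -1, sigma = 8/5, x_0 = 3, this gives:
  X_t = 3 * exp((-57/25) * t + (8/5) * B_t).
Since sigma*B_t ~ Normal(0, sigma^2 t), E[exp(sigma*B_t)] = exp(sigma^2 t / 2); so E[X_t] = x_0 * exp((mu - sigma^2/2) t) * exp(sigma^2 t / 2) = x_0 * exp(mu t) = 3*exp(-t).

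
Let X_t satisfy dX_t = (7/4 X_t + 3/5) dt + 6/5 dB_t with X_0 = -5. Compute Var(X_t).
Var(X_t) = 72*exp(7*t/2)/175 - 72/175

The variance V(t) = Var(X_t) satisfies V'(t) = 2 a V(t) + c^2 with V(0) = 0 (drift coefficient is linear in X, diffusion is constant). With a = 7/4, c = 6/5, the solution is
  V(t) = (c^2 / (2 a)) * (exp(2 a t) - 1)
       = ((6/5)^2 / (2*(7/4))) * (exp((7/2) t) - 1)
       = 72*exp(7*t/2)/175 - 72/175.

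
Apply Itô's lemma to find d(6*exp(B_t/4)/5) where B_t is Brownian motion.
d(6*exp(B_t/4)/5) = (3*exp(B_t/4)/80) dt + (3*exp(B_t/4)/10) dB_t

Itô's formula for f(B_t) gives d f(B_t) = f'(B_t) dB_t + (1/2) f''(B_t) dt. Compute derivatives of f(x) = 6*exp(x/4)/5:
  f'(x)  = 3*exp(x/4)/10
  f''(x) = 3*exp(x/4)/40
Substitute x = B_t and multiply the f'' term by 1/2:
  drift     = (1/2) * (3*exp(x/4)/40) evaluated at B_t = 3*exp(B_t/4)/80
  diffusion = (3*exp(x/4)/10) evaluated at B_t = 3*exp(B_t/4)/10
Therefore d(6*exp(B_t/4)/5) = (3*exp(B_t/4)/80) dt + (3*exp(B_t/4)/10) dB_t.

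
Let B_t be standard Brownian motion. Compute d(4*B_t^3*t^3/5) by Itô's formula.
d(4*B_t^3*t^3/5) = (12*B_t*t^2*(B_t^2 + t)/5) dt + (12*B_t^2*t^3/5) dB_t

Itô's formula for f(t, x): d f(t, B_t) = (f_t + (1/2) f_xx) dt + f_x dB_t. Compute partials of f(t, x) = 4*t^3*x^3/5:
  f_t(t,x)  = 12*t^2*x^3/5
  f_x(t,x)  = 12*t^3*x^2/5
  f_xx(t,x) = 24*t^3*x/5
Assemble drift = f_t + (1/2) f_xx = 12*t^2*x*(t + x^2)/5 and diffusion = f_x = 12*t^3*x^2/5. Substituting x = B_t:
  d(4*B_t^3*t^3/5) = (12*B_t*t^2*(B_t^2 + t)/5) dt + (12*B_t^2*t^3/5) dB_t.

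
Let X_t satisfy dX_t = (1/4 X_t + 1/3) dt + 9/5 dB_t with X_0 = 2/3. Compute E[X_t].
E[X_t] = 2*exp(t/4) - 4/3

Taking expectations and using E[dB_t] = 0, the mean m(t) = E[X_t] satisfies the ODE m'(t) = a m(t) + b with m(0) = x_0. With a = 1/4, b = 1/3, x_0 = 2/3, the solution is
  m(t) = x_0 * exp(a t) + (b/a) * (exp(a t) - 1)
       = (2/3) * exp((1/4) t) + ((1/3)/(1/4)) * (exp((1/4) t) - 1)
       = 2*exp(t/4) - 4/3.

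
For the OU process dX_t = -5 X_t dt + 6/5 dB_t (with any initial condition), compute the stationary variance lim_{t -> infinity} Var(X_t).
lim Var(X_t) = 18/125

The OU SDE dX = -theta X dt + sigma dB admits the integrating factor exp(theta t): d(exp(theta t) X_t) = sigma exp(theta t) dB_t. Integrating from 0 to t gives X_t = x_0 * exp(-theta t) + sigma * int_0^t exp(-theta (t-s)) dB_s for any initial x_0. The Itô integral has variance (by the Itô isometry) sigma^2 * int_0^t exp(-2 theta (t - s)) ds = sigma^2 * (1 - exp(-2 theta t)) / (2 theta), independent of x_0.
With theta = 5, sigma = 6/5:
  Var(X_t) = (6/5)^2 * (1 - exp(-2*5 t)) / (2 * 5) = 18/125 - 18*exp(-10*t)/125.
As t -> infinity, exp(-2*5 t) -> 0, so the stationary variance is sigma^2 / (2 theta) = 18/125.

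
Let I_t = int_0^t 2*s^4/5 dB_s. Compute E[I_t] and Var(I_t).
E[I_t] = 0; Var(I_t) = 4*t^9/225

The Itô integral of a deterministic integrand f(s) has mean 0 because each increment f(s) * (B_{s+ds} - B_s) has mean 0. By the Itô isometry:
  Var( int_0^t f(s) dB_s ) = E[ (int_0^t f(s) dB_s)^2 ] = int_0^t f(s)^2 ds.
Here f(s) = 2*s^4/5, so f(s)^2 = 4*s^8/25. Integrate:
  int_0^t (4*s^8/25) ds = 4*t^9/225.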